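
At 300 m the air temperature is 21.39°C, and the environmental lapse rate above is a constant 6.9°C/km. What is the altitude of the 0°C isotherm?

3400 m

Height above start = (21.39 − 0) / 6.9 = 3.1 km
Altitude = 300 m + 3100 m = 3400 m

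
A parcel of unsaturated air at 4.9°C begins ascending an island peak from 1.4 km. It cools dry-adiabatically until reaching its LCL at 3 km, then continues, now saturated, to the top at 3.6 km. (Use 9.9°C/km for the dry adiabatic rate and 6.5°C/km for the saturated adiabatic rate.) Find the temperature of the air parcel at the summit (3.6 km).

Dry to 3000 m: -9.9 × 1.6 km = -15.84°C, so T = -10.94°C.
Saturated to 3600 m: -6.5 × 0.6 km = -3.9°C, so T = -14.84°C.

-14.84°C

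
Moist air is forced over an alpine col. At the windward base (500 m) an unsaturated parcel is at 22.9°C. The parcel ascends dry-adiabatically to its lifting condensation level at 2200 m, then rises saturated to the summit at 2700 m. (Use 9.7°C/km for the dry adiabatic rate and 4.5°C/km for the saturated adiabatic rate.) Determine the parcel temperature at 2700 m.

4.16°C

From 500 m to 2200 m (dry): cools by 9.7 × 1.7 = 16.49°C, giving 6.41°C.
From 2200 m to 2700 m (saturated): cools by 4.5 × 0.5 = 2.25°C, giving 4.16°C.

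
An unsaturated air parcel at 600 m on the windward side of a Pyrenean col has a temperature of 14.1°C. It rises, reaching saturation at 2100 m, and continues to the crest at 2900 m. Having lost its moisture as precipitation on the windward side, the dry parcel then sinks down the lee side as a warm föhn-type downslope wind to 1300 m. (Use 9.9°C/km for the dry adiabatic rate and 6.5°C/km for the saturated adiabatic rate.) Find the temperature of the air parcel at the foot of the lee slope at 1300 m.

9.89°C

From 600 m to 2100 m (dry): cools by 9.9 × 1.5 = 14.85°C, giving -0.75°C.
From 2100 m to 2900 m (saturated): cools by 6.5 × 0.8 = 5.2°C, giving -5.95°C.
From 2900 m to 1300 m (dry descent): warms by 9.9 × 1.6 = 15.84°C, giving 9.89°C.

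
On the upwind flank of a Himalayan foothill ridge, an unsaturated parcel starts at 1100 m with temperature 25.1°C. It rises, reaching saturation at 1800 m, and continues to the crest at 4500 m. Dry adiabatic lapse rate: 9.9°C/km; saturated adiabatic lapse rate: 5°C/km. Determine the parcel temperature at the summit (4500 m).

4.67°C

1100 → 1800 m (dry, 9.9°C/km): ΔT = -9.9 × 0.7 = -6.93°C → T = 18.17°C
1800 → 4500 m (saturated, 5°C/km): ΔT = -5 × 2.7 = -13.5°C → T = 4.67°C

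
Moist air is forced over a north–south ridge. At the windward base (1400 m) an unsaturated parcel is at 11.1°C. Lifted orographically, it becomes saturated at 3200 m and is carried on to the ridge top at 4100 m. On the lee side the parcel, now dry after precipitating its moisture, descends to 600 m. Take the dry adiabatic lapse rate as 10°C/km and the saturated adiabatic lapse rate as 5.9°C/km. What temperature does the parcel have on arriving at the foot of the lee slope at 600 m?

1400–3200 m, dry: Δz = 1.8 km ⇒ ΔT = -18°C; T = -6.9°C
3200–4100 m, saturated: Δz = 0.9 km ⇒ ΔT = -5.31°C; T = -12.21°C
4100–600 m, dry descent: Δz = 3.5 km ⇒ ΔT = +35°C; T = 22.79°C

22.79°C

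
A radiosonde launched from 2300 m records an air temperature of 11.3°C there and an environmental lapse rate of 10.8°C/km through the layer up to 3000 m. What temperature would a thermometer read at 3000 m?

2300–3000 m, environmental: Δz = 0.7 km ⇒ ΔT = -7.56°C; T = 3.74°C

3.74°C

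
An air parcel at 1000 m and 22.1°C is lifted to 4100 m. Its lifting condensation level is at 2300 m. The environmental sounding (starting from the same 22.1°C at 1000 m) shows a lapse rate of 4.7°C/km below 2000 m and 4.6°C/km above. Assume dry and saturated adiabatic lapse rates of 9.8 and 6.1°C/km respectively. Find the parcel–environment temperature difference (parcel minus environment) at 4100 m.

Parcel:
  1000 → 2300 m (dry, 9.8°C/km): ΔT = -9.8 × 1.3 = -12.74°C → T = 9.36°C
  2300 → 4100 m (saturated, 6.1°C/km): ΔT = -6.1 × 1.8 = -10.98°C → T = -1.62°C
Environment:
  1000 → 2000 m (environment, lower layer, 4.7°C/km): ΔT = -4.7 × 1 = -4.7°C → T = 17.4°C
  2000 → 4100 m (environment, upper layer, 4.6°C/km): ΔT = -4.6 × 2.1 = -9.66°C → T = 7.74°C
T_parcel − T_env = -1.62 − 7.74 = -9.36°C

-9.36°C (parcel cooler than environment)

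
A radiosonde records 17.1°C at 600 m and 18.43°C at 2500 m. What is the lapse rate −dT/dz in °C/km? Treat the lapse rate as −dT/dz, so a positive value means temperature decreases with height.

-0.7°C/km

Γ = −ΔT/Δz = (17.1 − 18.43) / (2500 − 600) m
  = -1.33°C / 1.9 km = -0.7°C/km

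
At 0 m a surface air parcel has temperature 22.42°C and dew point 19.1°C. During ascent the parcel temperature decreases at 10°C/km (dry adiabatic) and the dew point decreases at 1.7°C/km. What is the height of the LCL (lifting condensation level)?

T and T_d converge at 10 − 1.7 = 8.3°C per km
Height above start = (22.42 − 19.1) / 8.3 = 0.4 km
LCL altitude = 0 m + 400 m = 400 m

400 m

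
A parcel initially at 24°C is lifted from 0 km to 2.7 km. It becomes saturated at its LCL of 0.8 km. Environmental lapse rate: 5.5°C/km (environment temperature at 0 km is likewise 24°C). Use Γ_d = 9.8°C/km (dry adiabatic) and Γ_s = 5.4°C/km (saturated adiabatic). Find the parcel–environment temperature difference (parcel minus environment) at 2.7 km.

-3.25°C (parcel cooler than environment)

Parcel:
  Dry to 800 m: -9.8 × 0.8 km = -7.84°C, so T = 16.16°C.
  Saturated to 2700 m: -5.4 × 1.9 km = -10.26°C, so T = 5.9°C.
Environment:
  Environment to 2700 m: -5.5 × 2.7 km = -14.85°C, so T = 9.15°C.
T_parcel − T_env = 5.9 − 9.15 = -3.25°C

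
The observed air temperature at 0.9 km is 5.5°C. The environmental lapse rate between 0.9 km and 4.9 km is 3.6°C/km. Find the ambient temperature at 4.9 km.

-8.9°C

900 → 4900 m (environmental, 3.6°C/km): ΔT = -3.6 × 4 = -14.4°C → T = -8.9°C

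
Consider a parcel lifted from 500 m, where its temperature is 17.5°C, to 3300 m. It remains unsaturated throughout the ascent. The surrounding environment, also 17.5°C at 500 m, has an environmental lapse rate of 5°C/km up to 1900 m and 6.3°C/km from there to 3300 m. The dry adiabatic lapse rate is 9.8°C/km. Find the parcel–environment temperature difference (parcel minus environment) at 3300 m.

Parcel:
  500 → 3300 m (dry, 9.8°C/km): ΔT = -9.8 × 2.8 = -27.44°C → T = -9.94°C
Environment:
  500 → 1900 m (environment, lower layer, 5°C/km): ΔT = -5 × 1.4 = -7°C → T = 10.5°C
  1900 → 3300 m (environment, upper layer, 6.3°C/km): ΔT = -6.3 × 1.4 = -8.82°C → T = 1.68°C
T_parcel − T_env = -9.94 − 1.68 = -11.62°C

-11.62°C (parcel cooler than environment)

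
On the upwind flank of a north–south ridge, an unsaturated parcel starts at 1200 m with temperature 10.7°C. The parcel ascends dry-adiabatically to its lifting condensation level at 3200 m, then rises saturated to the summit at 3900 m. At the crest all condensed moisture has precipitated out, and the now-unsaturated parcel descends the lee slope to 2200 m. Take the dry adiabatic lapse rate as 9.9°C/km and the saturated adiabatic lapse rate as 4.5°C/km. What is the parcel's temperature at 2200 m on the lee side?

From 1200 m to 3200 m (dry): cools by 9.9 × 2 = 19.8°C, giving -9.1°C.
From 3200 m to 3900 m (saturated): cools by 4.5 × 0.7 = 3.15°C, giving -12.25°C.
From 3900 m to 2200 m (dry descent): warms by 9.9 × 1.7 = 16.83°C, giving 4.58°C.

4.58°C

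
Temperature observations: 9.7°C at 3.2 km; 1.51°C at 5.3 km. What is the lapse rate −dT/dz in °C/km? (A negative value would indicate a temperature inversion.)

Γ = −ΔT/Δz = (9.7 − 1.51) / (5300 − 3200) m
  = 8.19°C / 2.1 km = 3.9°C/km

3.9°C/km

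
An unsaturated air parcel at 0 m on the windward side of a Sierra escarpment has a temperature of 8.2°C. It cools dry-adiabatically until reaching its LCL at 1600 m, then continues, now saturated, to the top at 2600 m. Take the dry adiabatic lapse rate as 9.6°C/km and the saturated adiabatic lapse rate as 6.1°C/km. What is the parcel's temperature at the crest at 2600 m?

-13.26°C

0 → 1600 m (dry, 9.6°C/km): ΔT = -9.6 × 1.6 = -15.36°C → T = -7.16°C
1600 → 2600 m (saturated, 6.1°C/km): ΔT = -6.1 × 1 = -6.1°C → T = -13.26°C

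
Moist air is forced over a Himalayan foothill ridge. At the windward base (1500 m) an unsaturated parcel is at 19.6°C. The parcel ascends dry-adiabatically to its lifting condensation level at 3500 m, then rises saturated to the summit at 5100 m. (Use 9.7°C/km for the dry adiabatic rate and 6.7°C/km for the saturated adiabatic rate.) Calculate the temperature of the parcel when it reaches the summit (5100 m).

From 1500 m to 3500 m (dry): cools by 9.7 × 2 = 19.4°C, giving 0.2°C.
From 3500 m to 5100 m (saturated): cools by 6.7 × 1.6 = 10.72°C, giving -10.52°C.

-10.52°C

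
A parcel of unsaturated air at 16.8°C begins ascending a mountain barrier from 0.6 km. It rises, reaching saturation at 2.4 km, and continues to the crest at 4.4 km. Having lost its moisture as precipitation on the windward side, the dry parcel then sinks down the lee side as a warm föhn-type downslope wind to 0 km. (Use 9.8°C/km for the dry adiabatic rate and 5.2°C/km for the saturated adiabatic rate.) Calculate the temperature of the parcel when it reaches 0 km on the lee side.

31.88°C

600 → 2400 m (dry, 9.8°C/km): ΔT = -9.8 × 1.8 = -17.64°C → T = -0.84°C
2400 → 4400 m (saturated, 5.2°C/km): ΔT = -5.2 × 2 = -10.4°C → T = -11.24°C
4400 → 0 m (dry descent, 9.8°C/km): ΔT = +9.8 × 4.4 = +43.12°C → T = 31.88°C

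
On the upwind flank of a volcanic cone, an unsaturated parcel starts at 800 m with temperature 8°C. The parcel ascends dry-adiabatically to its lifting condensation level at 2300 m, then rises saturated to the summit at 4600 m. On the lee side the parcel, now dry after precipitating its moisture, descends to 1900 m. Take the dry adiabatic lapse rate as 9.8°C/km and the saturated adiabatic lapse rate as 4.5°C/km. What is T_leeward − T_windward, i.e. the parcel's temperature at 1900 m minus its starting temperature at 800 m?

800–2300 m, dry: Δz = 1.5 km ⇒ ΔT = -14.7°C; T = -6.7°C
2300–4600 m, saturated: Δz = 2.3 km ⇒ ΔT = -10.35°C; T = -17.05°C
4600–1900 m, dry descent: Δz = 2.7 km ⇒ ΔT = +26.46°C; T = 9.41°C
Net change vs windward start: 9.41 − 8 = +1.41°C

+1.41°C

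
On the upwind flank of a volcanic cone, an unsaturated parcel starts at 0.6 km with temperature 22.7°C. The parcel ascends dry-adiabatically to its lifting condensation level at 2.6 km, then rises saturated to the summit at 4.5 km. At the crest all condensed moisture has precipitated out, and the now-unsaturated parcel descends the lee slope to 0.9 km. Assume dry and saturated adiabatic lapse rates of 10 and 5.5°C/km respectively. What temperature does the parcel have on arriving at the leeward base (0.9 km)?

28.25°C

600 → 2600 m (dry, 10°C/km): ΔT = -10 × 2 = -20°C → T = 2.7°C
2600 → 4500 m (saturated, 5.5°C/km): ΔT = -5.5 × 1.9 = -10.45°C → T = -7.75°C
4500 → 900 m (dry descent, 10°C/km): ΔT = +10 × 3.6 = +36°C → T = 28.25°C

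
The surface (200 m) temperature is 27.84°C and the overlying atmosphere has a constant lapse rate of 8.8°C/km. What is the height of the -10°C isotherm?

Height above start = (27.84 − (-10)) / 8.8 = 4.3 km
Altitude = 200 m + 4300 m = 4500 m

4500 m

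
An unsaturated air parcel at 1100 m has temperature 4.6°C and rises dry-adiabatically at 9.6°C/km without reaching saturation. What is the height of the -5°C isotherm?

2100 m

Height above start = (4.6 − (-5)) / 9.6 = 1 km
Altitude = 1100 m + 1000 m = 2100 m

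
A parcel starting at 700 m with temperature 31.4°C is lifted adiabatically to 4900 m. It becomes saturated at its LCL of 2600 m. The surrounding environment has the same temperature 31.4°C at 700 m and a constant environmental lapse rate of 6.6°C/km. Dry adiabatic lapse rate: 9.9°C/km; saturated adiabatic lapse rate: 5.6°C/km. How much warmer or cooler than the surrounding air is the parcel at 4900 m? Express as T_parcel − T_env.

Parcel:
  Dry to 2600 m: -9.9 × 1.9 km = -18.81°C, so T = 12.59°C.
  Saturated to 4900 m: -5.6 × 2.3 km = -12.88°C, so T = -0.29°C.
Environment:
  Environment to 4900 m: -6.6 × 4.2 km = -27.72°C, so T = 3.68°C.
T_parcel − T_env = -0.29 − 3.68 = -3.97°C

-3.97°C (parcel cooler than environment)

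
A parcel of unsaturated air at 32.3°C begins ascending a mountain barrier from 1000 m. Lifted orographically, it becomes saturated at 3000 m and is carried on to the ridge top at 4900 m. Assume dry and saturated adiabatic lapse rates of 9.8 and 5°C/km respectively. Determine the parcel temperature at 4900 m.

From 1000 m to 3000 m (dry): cools by 9.8 × 2 = 19.6°C, giving 12.7°C.
From 3000 m to 4900 m (saturated): cools by 5 × 1.9 = 9.5°C, giving 3.2°C.

3.2°C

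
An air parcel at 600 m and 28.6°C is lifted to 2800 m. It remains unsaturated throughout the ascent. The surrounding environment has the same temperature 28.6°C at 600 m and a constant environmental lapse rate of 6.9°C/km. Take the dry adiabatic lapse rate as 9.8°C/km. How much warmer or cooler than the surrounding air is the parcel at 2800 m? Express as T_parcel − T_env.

-6.38°C (parcel cooler than environment)

Parcel:
  600 → 2800 m (dry, 9.8°C/km): ΔT = -9.8 × 2.2 = -21.56°C → T = 7.04°C
Environment:
  600 → 2800 m (environment, 6.9°C/km): ΔT = -6.9 × 2.2 = -15.18°C → T = 13.42°C
T_parcel − T_env = 7.04 − 13.42 = -6.38°C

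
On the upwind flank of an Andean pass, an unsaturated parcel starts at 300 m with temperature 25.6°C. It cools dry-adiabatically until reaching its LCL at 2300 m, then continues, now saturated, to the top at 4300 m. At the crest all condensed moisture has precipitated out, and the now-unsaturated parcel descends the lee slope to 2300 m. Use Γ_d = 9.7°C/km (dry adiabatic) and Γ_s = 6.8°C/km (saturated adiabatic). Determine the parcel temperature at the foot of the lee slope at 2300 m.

12°C

Dry to 2300 m: -9.7 × 2 km = -19.4°C, so T = 6.2°C.
Saturated to 4300 m: -6.8 × 2 km = -13.6°C, so T = -7.4°C.
Dry descent to 2300 m: +9.7 × 2 km = +19.4°C, so T = 12°C.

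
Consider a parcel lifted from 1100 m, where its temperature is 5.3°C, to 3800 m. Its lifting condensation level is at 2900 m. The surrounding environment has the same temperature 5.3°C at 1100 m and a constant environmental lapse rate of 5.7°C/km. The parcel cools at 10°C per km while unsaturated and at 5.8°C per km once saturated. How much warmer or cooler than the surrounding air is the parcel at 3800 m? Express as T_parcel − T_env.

-7.83°C (parcel cooler than environment)

Parcel:
  From 1100 m to 2900 m (dry): cools by 10 × 1.8 = 18°C, giving -12.7°C.
  From 2900 m to 3800 m (saturated): cools by 5.8 × 0.9 = 5.22°C, giving -17.92°C.
Environment:
  From 1100 m to 3800 m (environment): cools by 5.7 × 2.7 = 15.39°C, giving -10.09°C.
T_parcel − T_env = -17.92 − (-10.09) = -7.83°C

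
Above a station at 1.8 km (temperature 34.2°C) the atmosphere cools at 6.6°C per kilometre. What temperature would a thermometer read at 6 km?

6.48°C

1800–6000 m, environmental: Δz = 4.2 km ⇒ ΔT = -27.72°C; T = 6.48°C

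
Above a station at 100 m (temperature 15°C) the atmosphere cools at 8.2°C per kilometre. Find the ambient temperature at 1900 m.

0.24°C

100 → 1900 m (environmental, 8.2°C/km): ΔT = -8.2 × 1.8 = -14.76°C → T = 0.24°C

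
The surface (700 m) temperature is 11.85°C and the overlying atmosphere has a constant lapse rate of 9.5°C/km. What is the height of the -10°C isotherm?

Height above start = (11.85 − (-10)) / 9.5 = 2.3 km
Altitude = 700 m + 2300 m = 3000 m

3000 m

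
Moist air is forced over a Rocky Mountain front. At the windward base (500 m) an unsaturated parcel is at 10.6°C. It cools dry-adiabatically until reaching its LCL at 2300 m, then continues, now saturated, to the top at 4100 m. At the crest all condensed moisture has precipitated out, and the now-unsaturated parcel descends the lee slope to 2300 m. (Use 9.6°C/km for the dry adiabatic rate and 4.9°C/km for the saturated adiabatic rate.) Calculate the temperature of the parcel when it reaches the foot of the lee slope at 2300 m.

500–2300 m, dry: Δz = 1.8 km ⇒ ΔT = -17.28°C; T = -6.68°C
2300–4100 m, saturated: Δz = 1.8 km ⇒ ΔT = -8.82°C; T = -15.5°C
4100–2300 m, dry descent: Δz = 1.8 km ⇒ ΔT = +17.28°C; T = 1.78°C

1.78°C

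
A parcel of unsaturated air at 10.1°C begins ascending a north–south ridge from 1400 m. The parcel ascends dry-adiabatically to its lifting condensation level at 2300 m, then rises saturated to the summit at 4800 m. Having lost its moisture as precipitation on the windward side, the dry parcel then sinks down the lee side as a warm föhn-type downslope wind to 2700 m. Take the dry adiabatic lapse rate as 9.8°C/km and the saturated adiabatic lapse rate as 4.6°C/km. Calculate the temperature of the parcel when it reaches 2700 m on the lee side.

Dry to 2300 m: -9.8 × 0.9 km = -8.82°C, so T = 1.28°C.
Saturated to 4800 m: -4.6 × 2.5 km = -11.5°C, so T = -10.22°C.
Dry descent to 2700 m: +9.8 × 2.1 km = +20.58°C, so T = 10.36°C.

10.36°C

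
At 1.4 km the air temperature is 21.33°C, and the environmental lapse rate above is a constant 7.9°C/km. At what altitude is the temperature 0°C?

Height above start = (21.33 − 0) / 7.9 = 2.7 km
Altitude = 1400 m + 2700 m = 4100 m

4.1 km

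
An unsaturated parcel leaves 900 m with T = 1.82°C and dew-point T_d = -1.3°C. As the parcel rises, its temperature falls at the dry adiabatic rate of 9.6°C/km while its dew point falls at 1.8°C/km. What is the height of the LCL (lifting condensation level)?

T and T_d converge at 9.6 − 1.8 = 7.8°C per km
Height above start = (1.82 − (-1.3)) / 7.8 = 0.4 km
LCL altitude = 900 m + 400 m = 1300 m

1300 m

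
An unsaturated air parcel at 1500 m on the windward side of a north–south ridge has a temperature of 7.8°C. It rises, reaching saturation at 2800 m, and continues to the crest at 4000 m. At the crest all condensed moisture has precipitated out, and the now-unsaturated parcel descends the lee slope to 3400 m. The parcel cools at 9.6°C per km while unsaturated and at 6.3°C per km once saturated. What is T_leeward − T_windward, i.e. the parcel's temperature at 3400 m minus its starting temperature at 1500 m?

1500–2800 m, dry: Δz = 1.3 km ⇒ ΔT = -12.48°C; T = -4.68°C
2800–4000 m, saturated: Δz = 1.2 km ⇒ ΔT = -7.56°C; T = -12.24°C
4000–3400 m, dry descent: Δz = 0.6 km ⇒ ΔT = +5.76°C; T = -6.48°C
Net change vs windward start: -6.48 − 7.8 = -14.28°C

-14.28°C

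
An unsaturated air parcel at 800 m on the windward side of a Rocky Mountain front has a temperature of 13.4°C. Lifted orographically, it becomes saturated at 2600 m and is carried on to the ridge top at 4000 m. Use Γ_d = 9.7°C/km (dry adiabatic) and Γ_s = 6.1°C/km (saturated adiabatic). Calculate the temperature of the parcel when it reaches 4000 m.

-12.6°C

800–2600 m, dry: Δz = 1.8 km ⇒ ΔT = -17.46°C; T = -4.06°C
2600–4000 m, saturated: Δz = 1.4 km ⇒ ΔT = -8.54°C; T = -12.6°C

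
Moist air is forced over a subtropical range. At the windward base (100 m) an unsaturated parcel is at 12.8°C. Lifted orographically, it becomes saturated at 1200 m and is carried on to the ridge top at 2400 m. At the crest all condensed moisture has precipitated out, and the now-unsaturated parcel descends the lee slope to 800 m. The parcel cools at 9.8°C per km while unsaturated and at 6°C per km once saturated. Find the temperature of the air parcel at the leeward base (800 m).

From 100 m to 1200 m (dry): cools by 9.8 × 1.1 = 10.78°C, giving 2.02°C.
From 1200 m to 2400 m (saturated): cools by 6 × 1.2 = 7.2°C, giving -5.18°C.
From 2400 m to 800 m (dry descent): warms by 9.8 × 1.6 = 15.68°C, giving 10.5°C.

10.5°C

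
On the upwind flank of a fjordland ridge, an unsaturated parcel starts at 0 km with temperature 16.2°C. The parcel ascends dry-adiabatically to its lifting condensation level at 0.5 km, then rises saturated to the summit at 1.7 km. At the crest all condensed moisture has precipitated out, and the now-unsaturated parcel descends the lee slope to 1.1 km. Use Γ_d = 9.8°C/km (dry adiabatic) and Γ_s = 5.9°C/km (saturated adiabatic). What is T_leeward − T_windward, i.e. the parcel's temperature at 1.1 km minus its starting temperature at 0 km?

From 0 m to 500 m (dry): cools by 9.8 × 0.5 = 4.9°C, giving 11.3°C.
From 500 m to 1700 m (saturated): cools by 5.9 × 1.2 = 7.08°C, giving 4.22°C.
From 1700 m to 1100 m (dry descent): warms by 9.8 × 0.6 = 5.88°C, giving 10.1°C.
Net change vs windward start: 10.1 − 16.2 = -6.1°C

-6.1°C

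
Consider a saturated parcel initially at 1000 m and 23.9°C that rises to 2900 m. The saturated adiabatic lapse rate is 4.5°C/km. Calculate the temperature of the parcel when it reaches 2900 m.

15.35°C

1000–2900 m, saturated adiabatic: Δz = 1.9 km ⇒ ΔT = -8.55°C; T = 15.35°C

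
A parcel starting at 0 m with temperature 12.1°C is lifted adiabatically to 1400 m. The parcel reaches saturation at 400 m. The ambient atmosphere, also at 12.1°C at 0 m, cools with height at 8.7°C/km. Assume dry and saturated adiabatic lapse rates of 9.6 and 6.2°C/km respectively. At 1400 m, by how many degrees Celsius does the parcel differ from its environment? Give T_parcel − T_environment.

Parcel:
  From 0 m to 400 m (dry): cools by 9.6 × 0.4 = 3.84°C, giving 8.26°C.
  From 400 m to 1400 m (saturated): cools by 6.2 × 1 = 6.2°C, giving 2.06°C.
Environment:
  From 0 m to 1400 m (environment): cools by 8.7 × 1.4 = 12.18°C, giving -0.08°C.
T_parcel − T_env = 2.06 − (-0.08) = +2.14°C

+2.14°C (parcel warmer than environment)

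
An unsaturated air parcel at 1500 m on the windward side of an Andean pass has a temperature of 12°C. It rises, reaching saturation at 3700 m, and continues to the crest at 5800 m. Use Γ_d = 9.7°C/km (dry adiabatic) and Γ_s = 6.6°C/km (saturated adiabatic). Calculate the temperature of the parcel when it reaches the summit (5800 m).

-23.2°C

From 1500 m to 3700 m (dry): cools by 9.7 × 2.2 = 21.34°C, giving -9.34°C.
From 3700 m to 5800 m (saturated): cools by 6.6 × 2.1 = 13.86°C, giving -23.2°C.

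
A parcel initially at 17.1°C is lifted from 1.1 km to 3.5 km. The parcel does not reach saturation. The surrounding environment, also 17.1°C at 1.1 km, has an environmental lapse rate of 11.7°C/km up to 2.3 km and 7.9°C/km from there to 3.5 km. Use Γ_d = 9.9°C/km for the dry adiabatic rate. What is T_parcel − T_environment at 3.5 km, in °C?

-0.24°C (parcel cooler than environment)

Parcel:
  1100–3500 m, dry: Δz = 2.4 km ⇒ ΔT = -23.76°C; T = -6.66°C
Environment:
  1100–2300 m, environment, lower layer: Δz = 1.2 km ⇒ ΔT = -14.04°C; T = 3.06°C
  2300–3500 m, environment, upper layer: Δz = 1.2 km ⇒ ΔT = -9.48°C; T = -6.42°C
T_parcel − T_env = -6.66 − (-6.42) = -0.24°C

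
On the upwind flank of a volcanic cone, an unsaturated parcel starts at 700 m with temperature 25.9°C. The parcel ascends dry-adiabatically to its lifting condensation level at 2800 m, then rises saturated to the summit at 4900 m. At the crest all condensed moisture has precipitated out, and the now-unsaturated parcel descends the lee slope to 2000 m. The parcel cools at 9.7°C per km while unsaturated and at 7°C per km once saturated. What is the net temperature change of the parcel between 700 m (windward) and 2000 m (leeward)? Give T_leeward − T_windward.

Dry to 2800 m: -9.7 × 2.1 km = -20.37°C, so T = 5.53°C.
Saturated to 4900 m: -7 × 2.1 km = -14.7°C, so T = -9.17°C.
Dry descent to 2000 m: +9.7 × 2.9 km = +28.13°C, so T = 18.96°C.
Net change vs windward start: 18.96 − 25.9 = -6.94°C

-6.94°C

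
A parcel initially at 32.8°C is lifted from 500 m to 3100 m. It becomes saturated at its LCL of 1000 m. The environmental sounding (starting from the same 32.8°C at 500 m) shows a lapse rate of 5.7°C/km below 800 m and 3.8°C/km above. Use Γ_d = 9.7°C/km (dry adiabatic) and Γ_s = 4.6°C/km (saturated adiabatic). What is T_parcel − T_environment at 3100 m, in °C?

Parcel:
  Dry to 1000 m: -9.7 × 0.5 km = -4.85°C, so T = 27.95°C.
  Saturated to 3100 m: -4.6 × 2.1 km = -9.66°C, so T = 18.29°C.
Environment:
  Environment, lower layer to 800 m: -5.7 × 0.3 km = -1.71°C, so T = 31.09°C.
  Environment, upper layer to 3100 m: -3.8 × 2.3 km = -8.74°C, so T = 22.35°C.
T_parcel − T_env = 18.29 − 22.35 = -4.06°C

-4.06°C (parcel cooler than environment)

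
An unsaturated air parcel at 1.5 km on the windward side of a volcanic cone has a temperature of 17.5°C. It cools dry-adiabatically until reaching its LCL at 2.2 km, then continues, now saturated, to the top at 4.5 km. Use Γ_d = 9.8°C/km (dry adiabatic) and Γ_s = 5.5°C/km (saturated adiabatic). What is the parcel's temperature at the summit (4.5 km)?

Dry to 2200 m: -9.8 × 0.7 km = -6.86°C, so T = 10.64°C.
Saturated to 4500 m: -5.5 × 2.3 km = -12.65°C, so T = -2.01°C.

-2.01°C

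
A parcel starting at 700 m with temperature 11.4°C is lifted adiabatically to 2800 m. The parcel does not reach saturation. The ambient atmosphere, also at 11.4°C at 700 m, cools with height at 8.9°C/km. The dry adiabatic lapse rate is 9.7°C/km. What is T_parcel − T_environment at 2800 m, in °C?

-1.68°C (parcel cooler than environment)

Parcel:
  700–2800 m, dry: Δz = 2.1 km ⇒ ΔT = -20.37°C; T = -8.97°C
Environment:
  700–2800 m, environment: Δz = 2.1 km ⇒ ΔT = -18.69°C; T = -7.29°C
T_parcel − T_env = -8.97 − (-7.29) = -1.68°C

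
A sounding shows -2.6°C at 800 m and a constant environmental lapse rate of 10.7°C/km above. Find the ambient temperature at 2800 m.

From 800 m to 2800 m (environmental): cools by 10.7 × 2 = 21.4°C, giving -24°C.

-24°C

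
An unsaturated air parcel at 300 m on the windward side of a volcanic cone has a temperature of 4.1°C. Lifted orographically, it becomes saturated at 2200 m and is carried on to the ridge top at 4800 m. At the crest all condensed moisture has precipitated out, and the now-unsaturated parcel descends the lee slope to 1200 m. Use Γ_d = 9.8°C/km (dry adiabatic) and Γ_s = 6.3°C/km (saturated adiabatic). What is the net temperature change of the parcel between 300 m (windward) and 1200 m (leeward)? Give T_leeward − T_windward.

+0.28°C

Dry to 2200 m: -9.8 × 1.9 km = -18.62°C, so T = -14.52°C.
Saturated to 4800 m: -6.3 × 2.6 km = -16.38°C, so T = -30.9°C.
Dry descent to 1200 m: +9.8 × 3.6 km = +35.28°C, so T = 4.38°C.
Net change vs windward start: 4.38 − 4.1 = +0.28°C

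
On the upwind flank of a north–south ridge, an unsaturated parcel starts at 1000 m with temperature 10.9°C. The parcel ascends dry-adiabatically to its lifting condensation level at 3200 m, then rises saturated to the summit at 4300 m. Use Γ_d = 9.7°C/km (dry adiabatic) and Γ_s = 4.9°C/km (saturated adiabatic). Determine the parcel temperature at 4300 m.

Dry to 3200 m: -9.7 × 2.2 km = -21.34°C, so T = -10.44°C.
Saturated to 4300 m: -4.9 × 1.1 km = -5.39°C, so T = -15.83°C.

-15.83°C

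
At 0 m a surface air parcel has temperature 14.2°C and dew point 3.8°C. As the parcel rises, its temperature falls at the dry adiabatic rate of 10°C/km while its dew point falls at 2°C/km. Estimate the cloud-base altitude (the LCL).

T and T_d converge at 10 − 2 = 8°C per km
Height above start = (14.2 − 3.8) / 8 = 1.3 km
LCL altitude = 0 m + 1300 m = 1300 m

1300 m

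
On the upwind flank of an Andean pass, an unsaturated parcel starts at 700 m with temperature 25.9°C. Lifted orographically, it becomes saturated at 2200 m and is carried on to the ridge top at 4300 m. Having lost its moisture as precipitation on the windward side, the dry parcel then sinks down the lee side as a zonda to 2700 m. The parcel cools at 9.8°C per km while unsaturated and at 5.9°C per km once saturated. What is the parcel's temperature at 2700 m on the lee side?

700 → 2200 m (dry, 9.8°C/km): ΔT = -9.8 × 1.5 = -14.7°C → T = 11.2°C
2200 → 4300 m (saturated, 5.9°C/km): ΔT = -5.9 × 2.1 = -12.39°C → T = -1.19°C
4300 → 2700 m (dry descent, 9.8°C/km): ΔT = +9.8 × 1.6 = +15.68°C → T = 14.49°C

14.49°C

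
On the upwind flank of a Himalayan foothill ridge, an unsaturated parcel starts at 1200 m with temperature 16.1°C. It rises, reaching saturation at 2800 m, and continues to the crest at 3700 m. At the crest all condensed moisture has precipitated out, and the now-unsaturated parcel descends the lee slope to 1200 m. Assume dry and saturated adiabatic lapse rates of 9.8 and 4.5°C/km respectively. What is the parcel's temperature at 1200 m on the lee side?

1200–2800 m, dry: Δz = 1.6 km ⇒ ΔT = -15.68°C; T = 0.42°C
2800–3700 m, saturated: Δz = 0.9 km ⇒ ΔT = -4.05°C; T = -3.63°C
3700–1200 m, dry descent: Δz = 2.5 km ⇒ ΔT = +24.5°C; T = 20.87°C

20.87°C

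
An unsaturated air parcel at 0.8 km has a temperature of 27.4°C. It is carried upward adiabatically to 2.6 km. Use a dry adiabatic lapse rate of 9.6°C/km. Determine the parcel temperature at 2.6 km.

10.12°C

800–2600 m, dry adiabatic: Δz = 1.8 km ⇒ ΔT = -17.28°C; T = 10.12°C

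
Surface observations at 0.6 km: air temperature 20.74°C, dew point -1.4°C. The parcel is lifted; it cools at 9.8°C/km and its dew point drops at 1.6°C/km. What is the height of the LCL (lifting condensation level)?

T and T_d converge at 9.8 − 1.6 = 8.2°C per km
Height above start = (20.74 − (-1.4)) / 8.2 = 2.7 km
LCL altitude = 600 m + 2700 m = 3300 m

3.3 km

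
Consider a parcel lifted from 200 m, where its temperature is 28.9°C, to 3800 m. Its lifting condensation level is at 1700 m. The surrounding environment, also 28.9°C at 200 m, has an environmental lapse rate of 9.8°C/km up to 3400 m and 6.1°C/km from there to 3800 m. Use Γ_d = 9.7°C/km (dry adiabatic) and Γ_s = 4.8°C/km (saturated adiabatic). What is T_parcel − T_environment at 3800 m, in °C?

Parcel:
  Dry to 1700 m: -9.7 × 1.5 km = -14.55°C, so T = 14.35°C.
  Saturated to 3800 m: -4.8 × 2.1 km = -10.08°C, so T = 4.27°C.
Environment:
  Environment, lower layer to 3400 m: -9.8 × 3.2 km = -31.36°C, so T = -2.46°C.
  Environment, upper layer to 3800 m: -6.1 × 0.4 km = -2.44°C, so T = -4.9°C.
T_parcel − T_env = 4.27 − (-4.9) = +9.17°C

+9.17°C (parcel warmer than environment)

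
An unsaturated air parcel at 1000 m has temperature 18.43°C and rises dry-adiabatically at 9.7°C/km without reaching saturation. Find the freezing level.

Height above start = (18.43 − 0) / 9.7 = 1.9 km
Altitude = 1000 m + 1900 m = 2900 m

2900 m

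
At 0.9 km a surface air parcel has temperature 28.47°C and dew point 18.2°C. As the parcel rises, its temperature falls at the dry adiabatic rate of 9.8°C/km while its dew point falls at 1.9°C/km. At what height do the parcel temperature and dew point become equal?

2.2 km

T and T_d converge at 9.8 − 1.9 = 7.9°C per km
Height above start = (28.47 − 18.2) / 7.9 = 1.3 km
LCL altitude = 900 m + 1300 m = 2200 m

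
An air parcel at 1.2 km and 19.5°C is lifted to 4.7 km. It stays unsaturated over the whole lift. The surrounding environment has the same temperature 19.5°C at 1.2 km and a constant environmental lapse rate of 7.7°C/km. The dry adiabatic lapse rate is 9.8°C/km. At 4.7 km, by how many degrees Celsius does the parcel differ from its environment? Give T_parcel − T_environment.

-7.35°C (parcel cooler than environment)

Parcel:
  1200–4700 m, dry: Δz = 3.5 km ⇒ ΔT = -34.3°C; T = -14.8°C
Environment:
  1200–4700 m, environment: Δz = 3.5 km ⇒ ΔT = -26.95°C; T = -7.45°C
T_parcel − T_env = -14.8 − (-7.45) = -7.35°C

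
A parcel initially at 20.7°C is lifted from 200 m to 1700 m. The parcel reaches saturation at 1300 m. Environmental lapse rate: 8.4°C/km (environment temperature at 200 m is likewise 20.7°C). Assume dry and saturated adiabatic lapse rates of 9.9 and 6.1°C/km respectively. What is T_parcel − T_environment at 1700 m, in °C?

Parcel:
  200 → 1300 m (dry, 9.9°C/km): ΔT = -9.9 × 1.1 = -10.89°C → T = 9.81°C
  1300 → 1700 m (saturated, 6.1°C/km): ΔT = -6.1 × 0.4 = -2.44°C → T = 7.37°C
Environment:
  200 → 1700 m (environment, 8.4°C/km): ΔT = -8.4 × 1.5 = -12.6°C → T = 8.1°C
T_parcel − T_env = 7.37 − 8.1 = -0.73°C

-0.73°C (parcel cooler than environment)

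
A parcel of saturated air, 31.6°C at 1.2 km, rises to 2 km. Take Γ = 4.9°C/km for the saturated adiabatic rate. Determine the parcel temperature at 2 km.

From 1200 m to 2000 m (saturated adiabatic): cools by 4.9 × 0.8 = 3.92°C, giving 27.68°C.

27.68°C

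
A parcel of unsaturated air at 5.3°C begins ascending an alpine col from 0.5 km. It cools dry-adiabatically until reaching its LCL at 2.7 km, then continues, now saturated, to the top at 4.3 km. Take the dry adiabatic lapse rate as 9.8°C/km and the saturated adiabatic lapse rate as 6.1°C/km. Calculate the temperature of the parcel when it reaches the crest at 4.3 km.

From 500 m to 2700 m (dry): cools by 9.8 × 2.2 = 21.56°C, giving -16.26°C.
From 2700 m to 4300 m (saturated): cools by 6.1 × 1.6 = 9.76°C, giving -26.02°C.

-26.02°C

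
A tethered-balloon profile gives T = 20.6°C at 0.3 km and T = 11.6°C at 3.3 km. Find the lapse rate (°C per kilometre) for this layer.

Γ = −ΔT/Δz = (20.6 − 11.6) / (3300 − 300) m
  = 9°C / 3 km = 3°C/km

3°C/km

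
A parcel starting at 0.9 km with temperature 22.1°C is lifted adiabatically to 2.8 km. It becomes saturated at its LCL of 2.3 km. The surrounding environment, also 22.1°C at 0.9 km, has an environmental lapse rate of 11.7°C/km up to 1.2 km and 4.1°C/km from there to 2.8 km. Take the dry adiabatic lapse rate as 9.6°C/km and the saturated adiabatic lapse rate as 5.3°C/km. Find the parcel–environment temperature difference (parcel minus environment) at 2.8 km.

Parcel:
  From 900 m to 2300 m (dry): cools by 9.6 × 1.4 = 13.44°C, giving 8.66°C.
  From 2300 m to 2800 m (saturated): cools by 5.3 × 0.5 = 2.65°C, giving 6.01°C.
Environment:
  From 900 m to 1200 m (environment, lower layer): cools by 11.7 × 0.3 = 3.51°C, giving 18.59°C.
  From 1200 m to 2800 m (environment, upper layer): cools by 4.1 × 1.6 = 6.56°C, giving 12.03°C.
T_parcel − T_env = 6.01 − 12.03 = -6.02°C

-6.02°C (parcel cooler than environment)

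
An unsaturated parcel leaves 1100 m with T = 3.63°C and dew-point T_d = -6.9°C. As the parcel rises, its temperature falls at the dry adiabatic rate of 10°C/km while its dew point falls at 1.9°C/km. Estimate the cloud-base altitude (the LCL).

2400 m

T and T_d converge at 10 − 1.9 = 8.1°C per km
Height above start = (3.63 − (-6.9)) / 8.1 = 1.3 km
LCL altitude = 1100 m + 1300 m = 2400 m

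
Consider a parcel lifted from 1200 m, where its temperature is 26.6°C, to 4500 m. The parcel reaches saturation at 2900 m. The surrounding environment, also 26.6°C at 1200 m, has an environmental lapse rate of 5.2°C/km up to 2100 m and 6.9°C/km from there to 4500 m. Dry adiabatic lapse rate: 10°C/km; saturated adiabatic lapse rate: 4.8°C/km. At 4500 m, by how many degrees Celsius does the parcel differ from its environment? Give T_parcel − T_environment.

-3.44°C (parcel cooler than environment)

Parcel:
  1200 → 2900 m (dry, 10°C/km): ΔT = -10 × 1.7 = -17°C → T = 9.6°C
  2900 → 4500 m (saturated, 4.8°C/km): ΔT = -4.8 × 1.6 = -7.68°C → T = 1.92°C
Environment:
  1200 → 2100 m (environment, lower layer, 5.2°C/km): ΔT = -5.2 × 0.9 = -4.68°C → T = 21.92°C
  2100 → 4500 m (environment, upper layer, 6.9°C/km): ΔT = -6.9 × 2.4 = -16.56°C → T = 5.36°C
T_parcel − T_env = 1.92 − 5.36 = -3.44°C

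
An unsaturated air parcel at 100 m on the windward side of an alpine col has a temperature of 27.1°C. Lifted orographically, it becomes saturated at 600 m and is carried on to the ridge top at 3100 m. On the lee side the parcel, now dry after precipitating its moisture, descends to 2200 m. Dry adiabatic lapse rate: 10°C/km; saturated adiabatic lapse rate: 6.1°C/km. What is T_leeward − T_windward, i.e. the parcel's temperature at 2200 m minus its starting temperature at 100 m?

From 100 m to 600 m (dry): cools by 10 × 0.5 = 5°C, giving 22.1°C.
From 600 m to 3100 m (saturated): cools by 6.1 × 2.5 = 15.25°C, giving 6.85°C.
From 3100 m to 2200 m (dry descent): warms by 10 × 0.9 = 9°C, giving 15.85°C.
Net change vs windward start: 15.85 − 27.1 = -11.25°C

-11.25°C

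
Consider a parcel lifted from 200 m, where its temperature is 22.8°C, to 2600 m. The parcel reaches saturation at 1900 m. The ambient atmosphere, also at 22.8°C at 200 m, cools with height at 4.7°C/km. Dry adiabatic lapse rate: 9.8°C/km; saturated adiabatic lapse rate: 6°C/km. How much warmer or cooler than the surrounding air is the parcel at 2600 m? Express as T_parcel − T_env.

-9.58°C (parcel cooler than environment)

Parcel:
  200 → 1900 m (dry, 9.8°C/km): ΔT = -9.8 × 1.7 = -16.66°C → T = 6.14°C
  1900 → 2600 m (saturated, 6°C/km): ΔT = -6 × 0.7 = -4.2°C → T = 1.94°C
Environment:
  200 → 2600 m (environment, 4.7°C/km): ΔT = -4.7 × 2.4 = -11.28°C → T = 11.52°C
T_parcel − T_env = 1.94 − 11.52 = -9.58°C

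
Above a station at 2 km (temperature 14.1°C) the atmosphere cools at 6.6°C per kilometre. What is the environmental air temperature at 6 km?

From 2000 m to 6000 m (environmental): cools by 6.6 × 4 = 26.4°C, giving -12.3°C.

-12.3°C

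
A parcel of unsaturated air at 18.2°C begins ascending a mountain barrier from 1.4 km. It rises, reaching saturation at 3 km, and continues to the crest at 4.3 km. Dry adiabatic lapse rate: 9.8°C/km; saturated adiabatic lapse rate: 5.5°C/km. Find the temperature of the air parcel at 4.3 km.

1400–3000 m, dry: Δz = 1.6 km ⇒ ΔT = -15.68°C; T = 2.52°C
3000–4300 m, saturated: Δz = 1.3 km ⇒ ΔT = -7.15°C; T = -4.63°C

-4.63°C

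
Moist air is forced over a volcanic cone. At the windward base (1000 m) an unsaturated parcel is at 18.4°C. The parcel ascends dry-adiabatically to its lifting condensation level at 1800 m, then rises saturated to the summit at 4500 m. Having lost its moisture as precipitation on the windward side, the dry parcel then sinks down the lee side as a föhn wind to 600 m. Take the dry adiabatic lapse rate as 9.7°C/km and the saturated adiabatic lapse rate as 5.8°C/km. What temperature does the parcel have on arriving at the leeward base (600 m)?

32.81°C

Dry to 1800 m: -9.7 × 0.8 km = -7.76°C, so T = 10.64°C.
Saturated to 4500 m: -5.8 × 2.7 km = -15.66°C, so T = -5.02°C.
Dry descent to 600 m: +9.7 × 3.9 km = +37.83°C, so T = 32.81°C.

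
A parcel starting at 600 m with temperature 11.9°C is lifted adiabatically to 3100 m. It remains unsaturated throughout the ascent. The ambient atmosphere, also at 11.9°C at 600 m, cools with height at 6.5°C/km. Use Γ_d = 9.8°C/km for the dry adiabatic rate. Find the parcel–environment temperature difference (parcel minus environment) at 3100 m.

-8.25°C (parcel cooler than environment)

Parcel:
  600 → 3100 m (dry, 9.8°C/km): ΔT = -9.8 × 2.5 = -24.5°C → T = -12.6°C
Environment:
  600 → 3100 m (environment, 6.5°C/km): ΔT = -6.5 × 2.5 = -16.25°C → T = -4.35°C
T_parcel − T_env = -12.6 − (-4.35) = -8.25°C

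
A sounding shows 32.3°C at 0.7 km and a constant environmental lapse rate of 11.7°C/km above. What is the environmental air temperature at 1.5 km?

Environmental to 1500 m: -11.7 × 0.8 km = -9.36°C, so T = 22.94°C.

22.94°C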